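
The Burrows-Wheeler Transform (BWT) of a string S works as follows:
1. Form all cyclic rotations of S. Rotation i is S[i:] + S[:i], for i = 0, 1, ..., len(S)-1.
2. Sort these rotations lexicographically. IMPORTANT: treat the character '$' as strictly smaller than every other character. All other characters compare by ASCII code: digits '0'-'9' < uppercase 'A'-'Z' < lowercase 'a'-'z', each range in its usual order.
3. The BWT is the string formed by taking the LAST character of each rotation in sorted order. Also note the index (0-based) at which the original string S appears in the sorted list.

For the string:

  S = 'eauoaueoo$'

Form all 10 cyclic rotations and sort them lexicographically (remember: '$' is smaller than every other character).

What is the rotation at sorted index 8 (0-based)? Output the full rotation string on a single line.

All 10 rotations (rotation i = S[i:]+S[:i]):
  rot[0] = eauoaueoo$
  rot[1] = auoaueoo$e
  rot[2] = uoaueoo$ea
  rot[3] = oaueoo$eau
  rot[4] = aueoo$eauo
  rot[5] = ueoo$eauoa
  rot[6] = eoo$eauoau
  rot[7] = oo$eauoaue
  rot[8] = o$eauoaueo
  rot[9] = $eauoaueoo
Sorted (with $ < everything):
  sorted[0] = $eauoaueoo
  sorted[1] = aueoo$eauo
  sorted[2] = auoaueoo$e
  sorted[3] = eauoaueoo$
  sorted[4] = eoo$eauoau
  sorted[5] = o$eauoaueo
  sorted[6] = oaueoo$eau
  sorted[7] = oo$eauoaue
  sorted[8] = ueoo$eauoa
  sorted[9] = uoaueoo$ea
sorted[8] = ueoo$eauoa

Answer: ueoo$eauoa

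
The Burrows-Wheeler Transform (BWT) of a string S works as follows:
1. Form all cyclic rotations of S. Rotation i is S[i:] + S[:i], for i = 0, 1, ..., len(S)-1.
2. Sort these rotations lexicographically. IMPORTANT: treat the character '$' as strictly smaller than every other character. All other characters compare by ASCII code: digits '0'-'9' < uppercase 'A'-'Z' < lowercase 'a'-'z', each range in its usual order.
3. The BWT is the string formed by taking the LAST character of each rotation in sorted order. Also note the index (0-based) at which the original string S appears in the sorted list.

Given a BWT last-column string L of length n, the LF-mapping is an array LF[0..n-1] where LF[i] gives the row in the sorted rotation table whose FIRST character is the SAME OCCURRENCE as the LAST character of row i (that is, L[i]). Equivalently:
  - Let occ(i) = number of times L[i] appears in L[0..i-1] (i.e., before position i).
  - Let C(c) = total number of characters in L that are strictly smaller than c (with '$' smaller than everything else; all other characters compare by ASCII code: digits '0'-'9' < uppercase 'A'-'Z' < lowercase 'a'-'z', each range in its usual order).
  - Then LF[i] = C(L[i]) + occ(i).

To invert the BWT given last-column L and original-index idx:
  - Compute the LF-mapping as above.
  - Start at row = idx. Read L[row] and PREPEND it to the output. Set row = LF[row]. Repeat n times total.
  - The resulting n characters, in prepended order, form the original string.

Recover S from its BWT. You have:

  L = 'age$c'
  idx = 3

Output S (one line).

Answer: ecga$

Derivation:
LF mapping: 1 4 3 0 2
Walk LF starting at row 3, prepending L[row]:
  step 1: row=3, L[3]='$', prepend. Next row=LF[3]=0
  step 2: row=0, L[0]='a', prepend. Next row=LF[0]=1
  step 3: row=1, L[1]='g', prepend. Next row=LF[1]=4
  step 4: row=4, L[4]='c', prepend. Next row=LF[4]=2
  step 5: row=2, L[2]='e', prepend. Next row=LF[2]=3
Reversed output: ecga$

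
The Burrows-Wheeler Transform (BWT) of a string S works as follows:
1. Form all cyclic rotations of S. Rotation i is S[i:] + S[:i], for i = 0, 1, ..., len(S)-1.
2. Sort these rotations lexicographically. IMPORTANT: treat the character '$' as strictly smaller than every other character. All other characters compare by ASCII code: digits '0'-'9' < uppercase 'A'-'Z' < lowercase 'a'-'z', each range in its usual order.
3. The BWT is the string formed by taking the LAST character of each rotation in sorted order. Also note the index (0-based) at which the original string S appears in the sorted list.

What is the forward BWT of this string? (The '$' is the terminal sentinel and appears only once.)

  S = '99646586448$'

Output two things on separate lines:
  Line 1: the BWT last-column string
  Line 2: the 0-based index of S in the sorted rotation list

All 12 rotations (rotation i = S[i:]+S[:i]):
  rot[0] = 99646586448$
  rot[1] = 9646586448$9
  rot[2] = 646586448$99
  rot[3] = 46586448$996
  rot[4] = 6586448$9964
  rot[5] = 586448$99646
  rot[6] = 86448$996465
  rot[7] = 6448$9964658
  rot[8] = 448$99646586
  rot[9] = 48$996465864
  rot[10] = 8$9964658644
  rot[11] = $99646586448
Sorted (with $ < everything):
  sorted[0] = $99646586448  (last char: '8')
  sorted[1] = 448$99646586  (last char: '6')
  sorted[2] = 46586448$996  (last char: '6')
  sorted[3] = 48$996465864  (last char: '4')
  sorted[4] = 586448$99646  (last char: '6')
  sorted[5] = 6448$9964658  (last char: '8')
  sorted[6] = 646586448$99  (last char: '9')
  sorted[7] = 6586448$9964  (last char: '4')
  sorted[8] = 8$9964658644  (last char: '4')
  sorted[9] = 86448$996465  (last char: '5')
  sorted[10] = 9646586448$9  (last char: '9')
  sorted[11] = 99646586448$  (last char: '$')
Last column: 86646894459$
Original string S is at sorted index 11

Answer: 86646894459$
11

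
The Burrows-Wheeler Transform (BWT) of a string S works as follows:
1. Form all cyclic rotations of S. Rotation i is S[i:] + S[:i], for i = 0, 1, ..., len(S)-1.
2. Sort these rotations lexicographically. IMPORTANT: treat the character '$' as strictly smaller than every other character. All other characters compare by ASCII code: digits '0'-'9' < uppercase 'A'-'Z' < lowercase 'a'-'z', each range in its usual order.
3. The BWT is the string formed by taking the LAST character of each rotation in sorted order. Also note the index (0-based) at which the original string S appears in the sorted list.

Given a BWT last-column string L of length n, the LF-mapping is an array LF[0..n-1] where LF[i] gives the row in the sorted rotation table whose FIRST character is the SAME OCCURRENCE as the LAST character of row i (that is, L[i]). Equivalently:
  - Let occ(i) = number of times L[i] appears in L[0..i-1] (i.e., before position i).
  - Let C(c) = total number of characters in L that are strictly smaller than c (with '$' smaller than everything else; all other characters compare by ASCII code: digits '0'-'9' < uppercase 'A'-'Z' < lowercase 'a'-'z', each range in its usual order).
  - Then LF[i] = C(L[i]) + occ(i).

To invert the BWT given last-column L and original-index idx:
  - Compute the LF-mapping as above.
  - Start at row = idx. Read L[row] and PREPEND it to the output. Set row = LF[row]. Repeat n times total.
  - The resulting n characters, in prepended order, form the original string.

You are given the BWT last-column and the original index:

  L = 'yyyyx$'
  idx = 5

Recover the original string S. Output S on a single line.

Answer: yyxyy$

Derivation:
LF mapping: 2 3 4 5 1 0
Walk LF starting at row 5, prepending L[row]:
  step 1: row=5, L[5]='$', prepend. Next row=LF[5]=0
  step 2: row=0, L[0]='y', prepend. Next row=LF[0]=2
  step 3: row=2, L[2]='y', prepend. Next row=LF[2]=4
  step 4: row=4, L[4]='x', prepend. Next row=LF[4]=1
  step 5: row=1, L[1]='y', prepend. Next row=LF[1]=3
  step 6: row=3, L[3]='y', prepend. Next row=LF[3]=5
Reversed output: yyxyy$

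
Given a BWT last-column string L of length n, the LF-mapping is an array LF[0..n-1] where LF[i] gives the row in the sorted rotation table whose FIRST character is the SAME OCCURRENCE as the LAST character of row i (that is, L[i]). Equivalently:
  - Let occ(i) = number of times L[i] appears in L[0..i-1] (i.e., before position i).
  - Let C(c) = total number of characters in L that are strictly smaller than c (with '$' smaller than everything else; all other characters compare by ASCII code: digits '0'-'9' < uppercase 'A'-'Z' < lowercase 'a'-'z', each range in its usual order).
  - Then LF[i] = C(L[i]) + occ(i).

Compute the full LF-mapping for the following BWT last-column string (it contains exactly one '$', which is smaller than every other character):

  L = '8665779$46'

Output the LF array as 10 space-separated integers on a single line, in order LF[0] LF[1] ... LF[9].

Char counts: '$':1, '4':1, '5':1, '6':3, '7':2, '8':1, '9':1
C (first-col start): C('$')=0, C('4')=1, C('5')=2, C('6')=3, C('7')=6, C('8')=8, C('9')=9
L[0]='8': occ=0, LF[0]=C('8')+0=8+0=8
L[1]='6': occ=0, LF[1]=C('6')+0=3+0=3
L[2]='6': occ=1, LF[2]=C('6')+1=3+1=4
L[3]='5': occ=0, LF[3]=C('5')+0=2+0=2
L[4]='7': occ=0, LF[4]=C('7')+0=6+0=6
L[5]='7': occ=1, LF[5]=C('7')+1=6+1=7
L[6]='9': occ=0, LF[6]=C('9')+0=9+0=9
L[7]='$': occ=0, LF[7]=C('$')+0=0+0=0
L[8]='4': occ=0, LF[8]=C('4')+0=1+0=1
L[9]='6': occ=2, LF[9]=C('6')+2=3+2=5

Answer: 8 3 4 2 6 7 9 0 1 5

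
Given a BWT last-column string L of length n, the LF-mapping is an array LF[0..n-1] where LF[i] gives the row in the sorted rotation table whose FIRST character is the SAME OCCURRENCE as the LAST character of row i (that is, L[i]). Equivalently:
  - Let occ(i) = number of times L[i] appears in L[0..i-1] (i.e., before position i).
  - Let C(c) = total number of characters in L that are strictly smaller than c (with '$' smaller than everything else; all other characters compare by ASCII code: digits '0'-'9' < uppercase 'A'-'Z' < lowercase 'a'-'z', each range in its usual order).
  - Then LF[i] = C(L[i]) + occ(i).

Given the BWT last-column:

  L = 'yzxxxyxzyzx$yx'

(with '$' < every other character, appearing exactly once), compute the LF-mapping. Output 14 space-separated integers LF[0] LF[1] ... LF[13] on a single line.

Char counts: '$':1, 'x':6, 'y':4, 'z':3
C (first-col start): C('$')=0, C('x')=1, C('y')=7, C('z')=11
L[0]='y': occ=0, LF[0]=C('y')+0=7+0=7
L[1]='z': occ=0, LF[1]=C('z')+0=11+0=11
L[2]='x': occ=0, LF[2]=C('x')+0=1+0=1
L[3]='x': occ=1, LF[3]=C('x')+1=1+1=2
L[4]='x': occ=2, LF[4]=C('x')+2=1+2=3
L[5]='y': occ=1, LF[5]=C('y')+1=7+1=8
L[6]='x': occ=3, LF[6]=C('x')+3=1+3=4
L[7]='z': occ=1, LF[7]=C('z')+1=11+1=12
L[8]='y': occ=2, LF[8]=C('y')+2=7+2=9
L[9]='z': occ=2, LF[9]=C('z')+2=11+2=13
L[10]='x': occ=4, LF[10]=C('x')+4=1+4=5
L[11]='$': occ=0, LF[11]=C('$')+0=0+0=0
L[12]='y': occ=3, LF[12]=C('y')+3=7+3=10
L[13]='x': occ=5, LF[13]=C('x')+5=1+5=6

Answer: 7 11 1 2 3 8 4 12 9 13 5 0 10 6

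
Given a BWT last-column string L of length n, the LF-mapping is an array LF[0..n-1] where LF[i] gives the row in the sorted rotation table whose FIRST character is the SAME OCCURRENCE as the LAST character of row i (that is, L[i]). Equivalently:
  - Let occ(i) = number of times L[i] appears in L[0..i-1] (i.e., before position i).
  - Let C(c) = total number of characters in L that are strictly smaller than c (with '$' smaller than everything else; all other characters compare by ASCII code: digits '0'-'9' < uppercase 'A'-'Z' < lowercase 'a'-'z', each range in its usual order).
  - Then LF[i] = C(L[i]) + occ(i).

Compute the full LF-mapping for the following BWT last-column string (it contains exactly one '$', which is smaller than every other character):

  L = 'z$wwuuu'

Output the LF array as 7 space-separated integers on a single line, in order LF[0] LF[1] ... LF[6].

Answer: 6 0 4 5 1 2 3

Derivation:
Char counts: '$':1, 'u':3, 'w':2, 'z':1
C (first-col start): C('$')=0, C('u')=1, C('w')=4, C('z')=6
L[0]='z': occ=0, LF[0]=C('z')+0=6+0=6
L[1]='$': occ=0, LF[1]=C('$')+0=0+0=0
L[2]='w': occ=0, LF[2]=C('w')+0=4+0=4
L[3]='w': occ=1, LF[3]=C('w')+1=4+1=5
L[4]='u': occ=0, LF[4]=C('u')+0=1+0=1
L[5]='u': occ=1, LF[5]=C('u')+1=1+1=2
L[6]='u': occ=2, LF[6]=C('u')+2=1+2=3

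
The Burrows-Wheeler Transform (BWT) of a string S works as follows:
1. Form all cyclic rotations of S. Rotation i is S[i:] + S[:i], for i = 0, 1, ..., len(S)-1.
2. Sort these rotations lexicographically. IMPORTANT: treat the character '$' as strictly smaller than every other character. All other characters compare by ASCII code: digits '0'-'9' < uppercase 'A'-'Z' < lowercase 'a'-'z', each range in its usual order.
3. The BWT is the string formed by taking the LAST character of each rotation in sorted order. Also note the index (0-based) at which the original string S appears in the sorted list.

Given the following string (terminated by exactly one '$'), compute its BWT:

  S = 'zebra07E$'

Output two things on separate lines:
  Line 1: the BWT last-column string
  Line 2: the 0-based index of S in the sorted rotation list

All 9 rotations (rotation i = S[i:]+S[:i]):
  rot[0] = zebra07E$
  rot[1] = ebra07E$z
  rot[2] = bra07E$ze
  rot[3] = ra07E$zeb
  rot[4] = a07E$zebr
  rot[5] = 07E$zebra
  rot[6] = 7E$zebra0
  rot[7] = E$zebra07
  rot[8] = $zebra07E
Sorted (with $ < everything):
  sorted[0] = $zebra07E  (last char: 'E')
  sorted[1] = 07E$zebra  (last char: 'a')
  sorted[2] = 7E$zebra0  (last char: '0')
  sorted[3] = E$zebra07  (last char: '7')
  sorted[4] = a07E$zebr  (last char: 'r')
  sorted[5] = bra07E$ze  (last char: 'e')
  sorted[6] = ebra07E$z  (last char: 'z')
  sorted[7] = ra07E$zeb  (last char: 'b')
  sorted[8] = zebra07E$  (last char: '$')
Last column: Ea07rezb$
Original string S is at sorted index 8

Answer: Ea07rezb$
8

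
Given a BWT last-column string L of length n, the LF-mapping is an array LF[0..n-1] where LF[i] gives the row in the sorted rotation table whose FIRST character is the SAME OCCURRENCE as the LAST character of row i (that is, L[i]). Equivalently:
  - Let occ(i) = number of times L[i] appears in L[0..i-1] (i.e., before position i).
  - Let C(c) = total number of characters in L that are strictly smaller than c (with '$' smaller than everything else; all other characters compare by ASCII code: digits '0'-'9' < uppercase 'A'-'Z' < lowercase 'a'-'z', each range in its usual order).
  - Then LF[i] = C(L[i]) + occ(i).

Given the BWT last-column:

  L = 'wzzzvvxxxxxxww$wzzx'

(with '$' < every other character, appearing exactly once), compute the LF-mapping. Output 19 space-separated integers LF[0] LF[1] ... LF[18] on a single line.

Char counts: '$':1, 'v':2, 'w':4, 'x':7, 'z':5
C (first-col start): C('$')=0, C('v')=1, C('w')=3, C('x')=7, C('z')=14
L[0]='w': occ=0, LF[0]=C('w')+0=3+0=3
L[1]='z': occ=0, LF[1]=C('z')+0=14+0=14
L[2]='z': occ=1, LF[2]=C('z')+1=14+1=15
L[3]='z': occ=2, LF[3]=C('z')+2=14+2=16
L[4]='v': occ=0, LF[4]=C('v')+0=1+0=1
L[5]='v': occ=1, LF[5]=C('v')+1=1+1=2
L[6]='x': occ=0, LF[6]=C('x')+0=7+0=7
L[7]='x': occ=1, LF[7]=C('x')+1=7+1=8
L[8]='x': occ=2, LF[8]=C('x')+2=7+2=9
L[9]='x': occ=3, LF[9]=C('x')+3=7+3=10
L[10]='x': occ=4, LF[10]=C('x')+4=7+4=11
L[11]='x': occ=5, LF[11]=C('x')+5=7+5=12
L[12]='w': occ=1, LF[12]=C('w')+1=3+1=4
L[13]='w': occ=2, LF[13]=C('w')+2=3+2=5
L[14]='$': occ=0, LF[14]=C('$')+0=0+0=0
L[15]='w': occ=3, LF[15]=C('w')+3=3+3=6
L[16]='z': occ=3, LF[16]=C('z')+3=14+3=17
L[17]='z': occ=4, LF[17]=C('z')+4=14+4=18
L[18]='x': occ=6, LF[18]=C('x')+6=7+6=13

Answer: 3 14 15 16 1 2 7 8 9 10 11 12 4 5 0 6 17 18 13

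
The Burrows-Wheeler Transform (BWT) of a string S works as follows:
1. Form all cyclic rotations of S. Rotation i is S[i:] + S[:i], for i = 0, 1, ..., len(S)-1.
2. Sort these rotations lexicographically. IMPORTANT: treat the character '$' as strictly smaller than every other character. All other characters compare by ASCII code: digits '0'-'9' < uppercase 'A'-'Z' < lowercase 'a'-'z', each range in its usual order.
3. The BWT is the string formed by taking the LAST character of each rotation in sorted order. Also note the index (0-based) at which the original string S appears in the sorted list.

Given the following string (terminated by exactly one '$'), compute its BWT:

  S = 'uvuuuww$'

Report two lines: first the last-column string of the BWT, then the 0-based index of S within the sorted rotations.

All 8 rotations (rotation i = S[i:]+S[:i]):
  rot[0] = uvuuuww$
  rot[1] = vuuuww$u
  rot[2] = uuuww$uv
  rot[3] = uuww$uvu
  rot[4] = uww$uvuu
  rot[5] = ww$uvuuu
  rot[6] = w$uvuuuw
  rot[7] = $uvuuuww
Sorted (with $ < everything):
  sorted[0] = $uvuuuww  (last char: 'w')
  sorted[1] = uuuww$uv  (last char: 'v')
  sorted[2] = uuww$uvu  (last char: 'u')
  sorted[3] = uvuuuww$  (last char: '$')
  sorted[4] = uww$uvuu  (last char: 'u')
  sorted[5] = vuuuww$u  (last char: 'u')
  sorted[6] = w$uvuuuw  (last char: 'w')
  sorted[7] = ww$uvuuu  (last char: 'u')
Last column: wvu$uuwu
Original string S is at sorted index 3

Answer: wvu$uuwu
3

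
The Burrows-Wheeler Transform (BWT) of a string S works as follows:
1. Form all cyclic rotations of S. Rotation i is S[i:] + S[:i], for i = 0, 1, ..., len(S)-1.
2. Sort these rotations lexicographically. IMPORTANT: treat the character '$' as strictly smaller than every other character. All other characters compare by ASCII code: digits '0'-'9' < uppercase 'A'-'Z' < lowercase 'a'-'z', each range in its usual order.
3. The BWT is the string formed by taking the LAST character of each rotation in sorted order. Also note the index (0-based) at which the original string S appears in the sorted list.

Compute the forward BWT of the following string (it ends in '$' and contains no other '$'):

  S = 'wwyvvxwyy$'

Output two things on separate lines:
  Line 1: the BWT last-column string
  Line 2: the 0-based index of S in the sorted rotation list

Answer: yyv$wxvyww
3

Derivation:
All 10 rotations (rotation i = S[i:]+S[:i]):
  rot[0] = wwyvvxwyy$
  rot[1] = wyvvxwyy$w
  rot[2] = yvvxwyy$ww
  rot[3] = vvxwyy$wwy
  rot[4] = vxwyy$wwyv
  rot[5] = xwyy$wwyvv
  rot[6] = wyy$wwyvvx
  rot[7] = yy$wwyvvxw
  rot[8] = y$wwyvvxwy
  rot[9] = $wwyvvxwyy
Sorted (with $ < everything):
  sorted[0] = $wwyvvxwyy  (last char: 'y')
  sorted[1] = vvxwyy$wwy  (last char: 'y')
  sorted[2] = vxwyy$wwyv  (last char: 'v')
  sorted[3] = wwyvvxwyy$  (last char: '$')
  sorted[4] = wyvvxwyy$w  (last char: 'w')
  sorted[5] = wyy$wwyvvx  (last char: 'x')
  sorted[6] = xwyy$wwyvv  (last char: 'v')
  sorted[7] = y$wwyvvxwy  (last char: 'y')
  sorted[8] = yvvxwyy$ww  (last char: 'w')
  sorted[9] = yy$wwyvvxw  (last char: 'w')
Last column: yyv$wxvyww
Original string S is at sorted index 3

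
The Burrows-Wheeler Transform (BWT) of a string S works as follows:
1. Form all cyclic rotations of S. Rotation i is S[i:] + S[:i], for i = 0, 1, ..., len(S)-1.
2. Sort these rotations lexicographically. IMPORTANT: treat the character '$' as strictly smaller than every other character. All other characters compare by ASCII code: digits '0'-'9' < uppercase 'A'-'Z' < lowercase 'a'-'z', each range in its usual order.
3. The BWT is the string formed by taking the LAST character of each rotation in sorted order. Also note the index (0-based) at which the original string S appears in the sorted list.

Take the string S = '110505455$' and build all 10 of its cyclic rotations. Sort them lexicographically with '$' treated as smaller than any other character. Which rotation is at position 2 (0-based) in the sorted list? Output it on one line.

All 10 rotations (rotation i = S[i:]+S[:i]):
  rot[0] = 110505455$
  rot[1] = 10505455$1
  rot[2] = 0505455$11
  rot[3] = 505455$110
  rot[4] = 05455$1105
  rot[5] = 5455$11050
  rot[6] = 455$110505
  rot[7] = 55$1105054
  rot[8] = 5$11050545
  rot[9] = $110505455
Sorted (with $ < everything):
  sorted[0] = $110505455
  sorted[1] = 0505455$11
  sorted[2] = 05455$1105
  sorted[3] = 10505455$1
  sorted[4] = 110505455$
  sorted[5] = 455$110505
  sorted[6] = 5$11050545
  sorted[7] = 505455$110
  sorted[8] = 5455$11050
  sorted[9] = 55$1105054
sorted[2] = 05455$1105

Answer: 05455$1105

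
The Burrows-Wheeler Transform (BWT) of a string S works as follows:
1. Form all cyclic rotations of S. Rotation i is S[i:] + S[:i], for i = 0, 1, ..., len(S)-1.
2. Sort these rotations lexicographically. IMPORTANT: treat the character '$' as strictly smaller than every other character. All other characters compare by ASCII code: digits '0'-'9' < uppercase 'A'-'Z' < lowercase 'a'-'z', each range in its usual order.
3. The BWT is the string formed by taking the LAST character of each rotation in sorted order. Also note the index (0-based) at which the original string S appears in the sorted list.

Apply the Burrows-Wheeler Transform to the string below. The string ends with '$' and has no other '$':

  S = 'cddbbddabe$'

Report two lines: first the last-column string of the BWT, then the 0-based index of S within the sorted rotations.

All 11 rotations (rotation i = S[i:]+S[:i]):
  rot[0] = cddbbddabe$
  rot[1] = ddbbddabe$c
  rot[2] = dbbddabe$cd
  rot[3] = bbddabe$cdd
  rot[4] = bddabe$cddb
  rot[5] = ddabe$cddbb
  rot[6] = dabe$cddbbd
  rot[7] = abe$cddbbdd
  rot[8] = be$cddbbdda
  rot[9] = e$cddbbddab
  rot[10] = $cddbbddabe
Sorted (with $ < everything):
  sorted[0] = $cddbbddabe  (last char: 'e')
  sorted[1] = abe$cddbbdd  (last char: 'd')
  sorted[2] = bbddabe$cdd  (last char: 'd')
  sorted[3] = bddabe$cddb  (last char: 'b')
  sorted[4] = be$cddbbdda  (last char: 'a')
  sorted[5] = cddbbddabe$  (last char: '$')
  sorted[6] = dabe$cddbbd  (last char: 'd')
  sorted[7] = dbbddabe$cd  (last char: 'd')
  sorted[8] = ddabe$cddbb  (last char: 'b')
  sorted[9] = ddbbddabe$c  (last char: 'c')
  sorted[10] = e$cddbbddab  (last char: 'b')
Last column: eddba$ddbcb
Original string S is at sorted index 5

Answer: eddba$ddbcb
5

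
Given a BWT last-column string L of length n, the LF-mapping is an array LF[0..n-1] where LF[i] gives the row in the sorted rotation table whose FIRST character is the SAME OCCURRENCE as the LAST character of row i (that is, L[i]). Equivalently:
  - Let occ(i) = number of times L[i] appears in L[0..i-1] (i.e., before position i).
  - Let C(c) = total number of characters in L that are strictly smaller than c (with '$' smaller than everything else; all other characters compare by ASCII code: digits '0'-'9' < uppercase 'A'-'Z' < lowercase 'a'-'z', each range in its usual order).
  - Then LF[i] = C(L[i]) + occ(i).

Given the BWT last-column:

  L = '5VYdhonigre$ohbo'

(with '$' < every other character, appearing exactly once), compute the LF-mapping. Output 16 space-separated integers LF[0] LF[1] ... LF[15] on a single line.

Answer: 1 2 3 5 8 12 11 10 7 15 6 0 13 9 4 14

Derivation:
Char counts: '$':1, '5':1, 'V':1, 'Y':1, 'b':1, 'd':1, 'e':1, 'g':1, 'h':2, 'i':1, 'n':1, 'o':3, 'r':1
C (first-col start): C('$')=0, C('5')=1, C('V')=2, C('Y')=3, C('b')=4, C('d')=5, C('e')=6, C('g')=7, C('h')=8, C('i')=10, C('n')=11, C('o')=12, C('r')=15
L[0]='5': occ=0, LF[0]=C('5')+0=1+0=1
L[1]='V': occ=0, LF[1]=C('V')+0=2+0=2
L[2]='Y': occ=0, LF[2]=C('Y')+0=3+0=3
L[3]='d': occ=0, LF[3]=C('d')+0=5+0=5
L[4]='h': occ=0, LF[4]=C('h')+0=8+0=8
L[5]='o': occ=0, LF[5]=C('o')+0=12+0=12
L[6]='n': occ=0, LF[6]=C('n')+0=11+0=11
L[7]='i': occ=0, LF[7]=C('i')+0=10+0=10
L[8]='g': occ=0, LF[8]=C('g')+0=7+0=7
L[9]='r': occ=0, LF[9]=C('r')+0=15+0=15
L[10]='e': occ=0, LF[10]=C('e')+0=6+0=6
L[11]='$': occ=0, LF[11]=C('$')+0=0+0=0
L[12]='o': occ=1, LF[12]=C('o')+1=12+1=13
L[13]='h': occ=1, LF[13]=C('h')+1=8+1=9
L[14]='b': occ=0, LF[14]=C('b')+0=4+0=4
L[15]='o': occ=2, LF[15]=C('o')+2=12+2=14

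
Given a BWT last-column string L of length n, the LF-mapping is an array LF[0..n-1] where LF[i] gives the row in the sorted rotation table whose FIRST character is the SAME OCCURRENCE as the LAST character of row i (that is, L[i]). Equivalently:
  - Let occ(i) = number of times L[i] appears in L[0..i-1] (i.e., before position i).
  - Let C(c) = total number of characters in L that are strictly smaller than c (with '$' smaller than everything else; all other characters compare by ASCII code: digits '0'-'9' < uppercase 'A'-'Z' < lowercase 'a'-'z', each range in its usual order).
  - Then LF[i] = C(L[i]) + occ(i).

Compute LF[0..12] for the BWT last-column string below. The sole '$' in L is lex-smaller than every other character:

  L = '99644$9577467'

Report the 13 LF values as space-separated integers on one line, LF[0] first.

Char counts: '$':1, '4':3, '5':1, '6':2, '7':3, '9':3
C (first-col start): C('$')=0, C('4')=1, C('5')=4, C('6')=5, C('7')=7, C('9')=10
L[0]='9': occ=0, LF[0]=C('9')+0=10+0=10
L[1]='9': occ=1, LF[1]=C('9')+1=10+1=11
L[2]='6': occ=0, LF[2]=C('6')+0=5+0=5
L[3]='4': occ=0, LF[3]=C('4')+0=1+0=1
L[4]='4': occ=1, LF[4]=C('4')+1=1+1=2
L[5]='$': occ=0, LF[5]=C('$')+0=0+0=0
L[6]='9': occ=2, LF[6]=C('9')+2=10+2=12
L[7]='5': occ=0, LF[7]=C('5')+0=4+0=4
L[8]='7': occ=0, LF[8]=C('7')+0=7+0=7
L[9]='7': occ=1, LF[9]=C('7')+1=7+1=8
L[10]='4': occ=2, LF[10]=C('4')+2=1+2=3
L[11]='6': occ=1, LF[11]=C('6')+1=5+1=6
L[12]='7': occ=2, LF[12]=C('7')+2=7+2=9

Answer: 10 11 5 1 2 0 12 4 7 8 3 6 9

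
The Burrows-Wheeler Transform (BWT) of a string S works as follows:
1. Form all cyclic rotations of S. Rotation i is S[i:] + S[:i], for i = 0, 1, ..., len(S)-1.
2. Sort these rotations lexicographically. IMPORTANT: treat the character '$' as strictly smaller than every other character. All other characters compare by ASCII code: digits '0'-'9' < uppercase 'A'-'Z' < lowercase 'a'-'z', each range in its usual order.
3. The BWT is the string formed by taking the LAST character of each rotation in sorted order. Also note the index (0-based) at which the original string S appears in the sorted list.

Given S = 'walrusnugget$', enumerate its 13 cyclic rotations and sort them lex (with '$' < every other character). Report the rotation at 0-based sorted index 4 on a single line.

All 13 rotations (rotation i = S[i:]+S[:i]):
  rot[0] = walrusnugget$
  rot[1] = alrusnugget$w
  rot[2] = lrusnugget$wa
  rot[3] = rusnugget$wal
  rot[4] = usnugget$walr
  rot[5] = snugget$walru
  rot[6] = nugget$walrus
  rot[7] = ugget$walrusn
  rot[8] = gget$walrusnu
  rot[9] = get$walrusnug
  rot[10] = et$walrusnugg
  rot[11] = t$walrusnugge
  rot[12] = $walrusnugget
Sorted (with $ < everything):
  sorted[0] = $walrusnugget
  sorted[1] = alrusnugget$w
  sorted[2] = et$walrusnugg
  sorted[3] = get$walrusnug
  sorted[4] = gget$walrusnu
  sorted[5] = lrusnugget$wa
  sorted[6] = nugget$walrus
  sorted[7] = rusnugget$wal
  sorted[8] = snugget$walru
  sorted[9] = t$walrusnugge
  sorted[10] = ugget$walrusn
  sorted[11] = usnugget$walr
  sorted[12] = walrusnugget$
sorted[4] = gget$walrusnu

Answer: gget$walrusnu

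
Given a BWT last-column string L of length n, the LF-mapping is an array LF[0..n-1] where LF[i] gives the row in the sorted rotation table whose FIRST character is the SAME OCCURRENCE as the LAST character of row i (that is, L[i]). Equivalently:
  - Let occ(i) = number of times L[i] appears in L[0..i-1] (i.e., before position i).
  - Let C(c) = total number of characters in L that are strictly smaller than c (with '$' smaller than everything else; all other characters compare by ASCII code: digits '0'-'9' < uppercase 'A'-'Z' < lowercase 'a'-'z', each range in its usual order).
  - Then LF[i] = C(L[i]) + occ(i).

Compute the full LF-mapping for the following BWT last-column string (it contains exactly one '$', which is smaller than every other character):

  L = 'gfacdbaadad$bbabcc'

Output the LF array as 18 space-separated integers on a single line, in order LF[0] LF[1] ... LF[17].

Answer: 17 16 1 10 13 6 2 3 14 4 15 0 7 8 5 9 11 12

Derivation:
Char counts: '$':1, 'a':5, 'b':4, 'c':3, 'd':3, 'f':1, 'g':1
C (first-col start): C('$')=0, C('a')=1, C('b')=6, C('c')=10, C('d')=13, C('f')=16, C('g')=17
L[0]='g': occ=0, LF[0]=C('g')+0=17+0=17
L[1]='f': occ=0, LF[1]=C('f')+0=16+0=16
L[2]='a': occ=0, LF[2]=C('a')+0=1+0=1
L[3]='c': occ=0, LF[3]=C('c')+0=10+0=10
L[4]='d': occ=0, LF[4]=C('d')+0=13+0=13
L[5]='b': occ=0, LF[5]=C('b')+0=6+0=6
L[6]='a': occ=1, LF[6]=C('a')+1=1+1=2
L[7]='a': occ=2, LF[7]=C('a')+2=1+2=3
L[8]='d': occ=1, LF[8]=C('d')+1=13+1=14
L[9]='a': occ=3, LF[9]=C('a')+3=1+3=4
L[10]='d': occ=2, LF[10]=C('d')+2=13+2=15
L[11]='$': occ=0, LF[11]=C('$')+0=0+0=0
L[12]='b': occ=1, LF[12]=C('b')+1=6+1=7
L[13]='b': occ=2, LF[13]=C('b')+2=6+2=8
L[14]='a': occ=4, LF[14]=C('a')+4=1+4=5
L[15]='b': occ=3, LF[15]=C('b')+3=6+3=9
L[16]='c': occ=1, LF[16]=C('c')+1=10+1=11
L[17]='c': occ=2, LF[17]=C('c')+2=10+2=12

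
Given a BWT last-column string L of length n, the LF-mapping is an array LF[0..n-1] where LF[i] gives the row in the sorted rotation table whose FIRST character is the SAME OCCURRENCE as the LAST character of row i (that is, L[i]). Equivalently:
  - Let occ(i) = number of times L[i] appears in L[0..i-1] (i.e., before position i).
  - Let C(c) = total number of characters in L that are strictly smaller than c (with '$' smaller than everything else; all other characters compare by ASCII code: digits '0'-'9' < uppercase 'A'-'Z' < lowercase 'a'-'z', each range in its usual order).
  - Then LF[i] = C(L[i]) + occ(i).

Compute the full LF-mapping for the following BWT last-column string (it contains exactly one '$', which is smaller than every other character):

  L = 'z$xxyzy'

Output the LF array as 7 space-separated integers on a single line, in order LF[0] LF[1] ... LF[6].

Char counts: '$':1, 'x':2, 'y':2, 'z':2
C (first-col start): C('$')=0, C('x')=1, C('y')=3, C('z')=5
L[0]='z': occ=0, LF[0]=C('z')+0=5+0=5
L[1]='$': occ=0, LF[1]=C('$')+0=0+0=0
L[2]='x': occ=0, LF[2]=C('x')+0=1+0=1
L[3]='x': occ=1, LF[3]=C('x')+1=1+1=2
L[4]='y': occ=0, LF[4]=C('y')+0=3+0=3
L[5]='z': occ=1, LF[5]=C('z')+1=5+1=6
L[6]='y': occ=1, LF[6]=C('y')+1=3+1=4

Answer: 5 0 1 2 3 6 4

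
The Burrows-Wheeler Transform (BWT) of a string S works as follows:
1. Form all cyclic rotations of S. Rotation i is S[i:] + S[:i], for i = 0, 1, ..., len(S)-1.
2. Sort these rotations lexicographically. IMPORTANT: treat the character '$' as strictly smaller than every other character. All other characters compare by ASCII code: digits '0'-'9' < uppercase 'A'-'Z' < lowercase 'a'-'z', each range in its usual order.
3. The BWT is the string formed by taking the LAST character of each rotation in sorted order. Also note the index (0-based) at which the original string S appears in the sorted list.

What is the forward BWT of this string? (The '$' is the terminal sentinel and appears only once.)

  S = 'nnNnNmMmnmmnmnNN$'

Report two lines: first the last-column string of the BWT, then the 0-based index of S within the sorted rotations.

Answer: NmNnnnNnnMmmNnmm$
16

Derivation:
All 17 rotations (rotation i = S[i:]+S[:i]):
  rot[0] = nnNnNmMmnmmnmnNN$
  rot[1] = nNnNmMmnmmnmnNN$n
  rot[2] = NnNmMmnmmnmnNN$nn
  rot[3] = nNmMmnmmnmnNN$nnN
  rot[4] = NmMmnmmnmnNN$nnNn
  rot[5] = mMmnmmnmnNN$nnNnN
  rot[6] = MmnmmnmnNN$nnNnNm
  rot[7] = mnmmnmnNN$nnNnNmM
  rot[8] = nmmnmnNN$nnNnNmMm
  rot[9] = mmnmnNN$nnNnNmMmn
  rot[10] = mnmnNN$nnNnNmMmnm
  rot[11] = nmnNN$nnNnNmMmnmm
  rot[12] = mnNN$nnNnNmMmnmmn
  rot[13] = nNN$nnNnNmMmnmmnm
  rot[14] = NN$nnNnNmMmnmmnmn
  rot[15] = N$nnNnNmMmnmmnmnN
  rot[16] = $nnNnNmMmnmmnmnNN
Sorted (with $ < everything):
  sorted[0] = $nnNnNmMmnmmnmnNN  (last char: 'N')
  sorted[1] = MmnmmnmnNN$nnNnNm  (last char: 'm')
  sorted[2] = N$nnNnNmMmnmmnmnN  (last char: 'N')
  sorted[3] = NN$nnNnNmMmnmmnmn  (last char: 'n')
  sorted[4] = NmMmnmmnmnNN$nnNn  (last char: 'n')
  sorted[5] = NnNmMmnmmnmnNN$nn  (last char: 'n')
  sorted[6] = mMmnmmnmnNN$nnNnN  (last char: 'N')
  sorted[7] = mmnmnNN$nnNnNmMmn  (last char: 'n')
  sorted[8] = mnNN$nnNnNmMmnmmn  (last char: 'n')
  sorted[9] = mnmmnmnNN$nnNnNmM  (last char: 'M')
  sorted[10] = mnmnNN$nnNnNmMmnm  (last char: 'm')
  sorted[11] = nNN$nnNnNmMmnmmnm  (last char: 'm')
  sorted[12] = nNmMmnmmnmnNN$nnN  (last char: 'N')
  sorted[13] = nNnNmMmnmmnmnNN$n  (last char: 'n')
  sorted[14] = nmmnmnNN$nnNnNmMm  (last char: 'm')
  sorted[15] = nmnNN$nnNnNmMmnmm  (last char: 'm')
  sorted[16] = nnNnNmMmnmmnmnNN$  (last char: '$')
Last column: NmNnnnNnnMmmNnmm$
Original string S is at sorted index 16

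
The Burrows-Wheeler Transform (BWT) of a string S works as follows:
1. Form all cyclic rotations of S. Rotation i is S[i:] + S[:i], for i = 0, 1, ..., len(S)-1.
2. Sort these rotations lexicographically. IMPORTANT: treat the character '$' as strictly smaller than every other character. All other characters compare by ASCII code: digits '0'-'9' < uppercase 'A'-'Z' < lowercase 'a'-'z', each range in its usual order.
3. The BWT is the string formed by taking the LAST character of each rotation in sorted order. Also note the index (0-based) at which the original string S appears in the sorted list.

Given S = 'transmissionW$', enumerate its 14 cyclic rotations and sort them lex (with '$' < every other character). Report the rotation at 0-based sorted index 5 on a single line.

All 14 rotations (rotation i = S[i:]+S[:i]):
  rot[0] = transmissionW$
  rot[1] = ransmissionW$t
  rot[2] = ansmissionW$tr
  rot[3] = nsmissionW$tra
  rot[4] = smissionW$tran
  rot[5] = missionW$trans
  rot[6] = issionW$transm
  rot[7] = ssionW$transmi
  rot[8] = sionW$transmis
  rot[9] = ionW$transmiss
  rot[10] = onW$transmissi
  rot[11] = nW$transmissio
  rot[12] = W$transmission
  rot[13] = $transmissionW
Sorted (with $ < everything):
  sorted[0] = $transmissionW
  sorted[1] = W$transmission
  sorted[2] = ansmissionW$tr
  sorted[3] = ionW$transmiss
  sorted[4] = issionW$transm
  sorted[5] = missionW$trans
  sorted[6] = nW$transmissio
  sorted[7] = nsmissionW$tra
  sorted[8] = onW$transmissi
  sorted[9] = ransmissionW$t
  sorted[10] = sionW$transmis
  sorted[11] = smissionW$tran
  sorted[12] = ssionW$transmi
  sorted[13] = transmissionW$
sorted[5] = missionW$trans

Answer: missionW$trans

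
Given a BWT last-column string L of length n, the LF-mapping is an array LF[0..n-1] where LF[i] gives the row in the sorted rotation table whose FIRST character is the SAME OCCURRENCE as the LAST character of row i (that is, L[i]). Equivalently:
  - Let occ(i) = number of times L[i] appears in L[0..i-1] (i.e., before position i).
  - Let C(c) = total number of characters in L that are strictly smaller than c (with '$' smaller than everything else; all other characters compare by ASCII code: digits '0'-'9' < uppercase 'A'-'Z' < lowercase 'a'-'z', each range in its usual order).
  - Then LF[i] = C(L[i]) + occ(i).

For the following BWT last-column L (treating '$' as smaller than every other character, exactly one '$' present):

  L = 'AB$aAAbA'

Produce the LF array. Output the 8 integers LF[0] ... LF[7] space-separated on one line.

Char counts: '$':1, 'A':4, 'B':1, 'a':1, 'b':1
C (first-col start): C('$')=0, C('A')=1, C('B')=5, C('a')=6, C('b')=7
L[0]='A': occ=0, LF[0]=C('A')+0=1+0=1
L[1]='B': occ=0, LF[1]=C('B')+0=5+0=5
L[2]='$': occ=0, LF[2]=C('$')+0=0+0=0
L[3]='a': occ=0, LF[3]=C('a')+0=6+0=6
L[4]='A': occ=1, LF[4]=C('A')+1=1+1=2
L[5]='A': occ=2, LF[5]=C('A')+2=1+2=3
L[6]='b': occ=0, LF[6]=C('b')+0=7+0=7
L[7]='A': occ=3, LF[7]=C('A')+3=1+3=4

Answer: 1 5 0 6 2 3 7 4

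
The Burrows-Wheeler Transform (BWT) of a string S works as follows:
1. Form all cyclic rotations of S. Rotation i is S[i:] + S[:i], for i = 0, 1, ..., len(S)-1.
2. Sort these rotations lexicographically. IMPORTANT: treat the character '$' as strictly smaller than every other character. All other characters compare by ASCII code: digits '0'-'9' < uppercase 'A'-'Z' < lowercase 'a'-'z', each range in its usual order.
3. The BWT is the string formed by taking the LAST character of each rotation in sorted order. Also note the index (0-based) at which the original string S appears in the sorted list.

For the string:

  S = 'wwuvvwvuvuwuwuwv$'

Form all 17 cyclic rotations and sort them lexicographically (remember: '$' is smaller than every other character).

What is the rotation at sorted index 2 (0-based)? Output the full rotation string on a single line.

Answer: uvvwvuvuwuwuwv$ww

Derivation:
All 17 rotations (rotation i = S[i:]+S[:i]):
  rot[0] = wwuvvwvuvuwuwuwv$
  rot[1] = wuvvwvuvuwuwuwv$w
  rot[2] = uvvwvuvuwuwuwv$ww
  rot[3] = vvwvuvuwuwuwv$wwu
  rot[4] = vwvuvuwuwuwv$wwuv
  rot[5] = wvuvuwuwuwv$wwuvv
  rot[6] = vuvuwuwuwv$wwuvvw
  rot[7] = uvuwuwuwv$wwuvvwv
  rot[8] = vuwuwuwv$wwuvvwvu
  rot[9] = uwuwuwv$wwuvvwvuv
  rot[10] = wuwuwv$wwuvvwvuvu
  rot[11] = uwuwv$wwuvvwvuvuw
  rot[12] = wuwv$wwuvvwvuvuwu
  rot[13] = uwv$wwuvvwvuvuwuw
  rot[14] = wv$wwuvvwvuvuwuwu
  rot[15] = v$wwuvvwvuvuwuwuw
  rot[16] = $wwuvvwvuvuwuwuwv
Sorted (with $ < everything):
  sorted[0] = $wwuvvwvuvuwuwuwv
  sorted[1] = uvuwuwuwv$wwuvvwv
  sorted[2] = uvvwvuvuwuwuwv$ww
  sorted[3] = uwuwuwv$wwuvvwvuv
  sorted[4] = uwuwv$wwuvvwvuvuw
  sorted[5] = uwv$wwuvvwvuvuwuw
  sorted[6] = v$wwuvvwvuvuwuwuw
  sorted[7] = vuvuwuwuwv$wwuvvw
  sorted[8] = vuwuwuwv$wwuvvwvu
  sorted[9] = vvwvuvuwuwuwv$wwu
  sorted[10] = vwvuvuwuwuwv$wwuv
  sorted[11] = wuvvwvuvuwuwuwv$w
  sorted[12] = wuwuwv$wwuvvwvuvu
  sorted[13] = wuwv$wwuvvwvuvuwu
  sorted[14] = wv$wwuvvwvuvuwuwu
  sorted[15] = wvuvuwuwuwv$wwuvv
  sorted[16] = wwuvvwvuvuwuwuwv$
sorted[2] = uvvwvuvuwuwuwv$ww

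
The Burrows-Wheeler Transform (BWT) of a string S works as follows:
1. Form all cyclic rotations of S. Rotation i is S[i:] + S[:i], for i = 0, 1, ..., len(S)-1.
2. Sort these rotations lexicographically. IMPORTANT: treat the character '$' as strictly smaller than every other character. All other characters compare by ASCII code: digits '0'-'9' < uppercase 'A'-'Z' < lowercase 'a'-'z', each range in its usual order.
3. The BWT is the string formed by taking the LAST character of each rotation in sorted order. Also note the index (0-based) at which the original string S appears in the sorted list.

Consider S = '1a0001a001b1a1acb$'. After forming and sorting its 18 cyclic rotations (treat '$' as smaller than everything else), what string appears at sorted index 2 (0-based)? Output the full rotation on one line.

All 18 rotations (rotation i = S[i:]+S[:i]):
  rot[0] = 1a0001a001b1a1acb$
  rot[1] = a0001a001b1a1acb$1
  rot[2] = 0001a001b1a1acb$1a
  rot[3] = 001a001b1a1acb$1a0
  rot[4] = 01a001b1a1acb$1a00
  rot[5] = 1a001b1a1acb$1a000
  rot[6] = a001b1a1acb$1a0001
  rot[7] = 001b1a1acb$1a0001a
  rot[8] = 01b1a1acb$1a0001a0
  rot[9] = 1b1a1acb$1a0001a00
  rot[10] = b1a1acb$1a0001a001
  rot[11] = 1a1acb$1a0001a001b
  rot[12] = a1acb$1a0001a001b1
  rot[13] = 1acb$1a0001a001b1a
  rot[14] = acb$1a0001a001b1a1
  rot[15] = cb$1a0001a001b1a1a
  rot[16] = b$1a0001a001b1a1ac
  rot[17] = $1a0001a001b1a1acb
Sorted (with $ < everything):
  sorted[0] = $1a0001a001b1a1acb
  sorted[1] = 0001a001b1a1acb$1a
  sorted[2] = 001a001b1a1acb$1a0
  sorted[3] = 001b1a1acb$1a0001a
  sorted[4] = 01a001b1a1acb$1a00
  sorted[5] = 01b1a1acb$1a0001a0
  sorted[6] = 1a0001a001b1a1acb$
  sorted[7] = 1a001b1a1acb$1a000
  sorted[8] = 1a1acb$1a0001a001b
  sorted[9] = 1acb$1a0001a001b1a
  sorted[10] = 1b1a1acb$1a0001a00
  sorted[11] = a0001a001b1a1acb$1
  sorted[12] = a001b1a1acb$1a0001
  sorted[13] = a1acb$1a0001a001b1
  sorted[14] = acb$1a0001a001b1a1
  sorted[15] = b$1a0001a001b1a1ac
  sorted[16] = b1a1acb$1a0001a001
  sorted[17] = cb$1a0001a001b1a1a
sorted[2] = 001a001b1a1acb$1a0

Answer: 001a001b1a1acb$1a0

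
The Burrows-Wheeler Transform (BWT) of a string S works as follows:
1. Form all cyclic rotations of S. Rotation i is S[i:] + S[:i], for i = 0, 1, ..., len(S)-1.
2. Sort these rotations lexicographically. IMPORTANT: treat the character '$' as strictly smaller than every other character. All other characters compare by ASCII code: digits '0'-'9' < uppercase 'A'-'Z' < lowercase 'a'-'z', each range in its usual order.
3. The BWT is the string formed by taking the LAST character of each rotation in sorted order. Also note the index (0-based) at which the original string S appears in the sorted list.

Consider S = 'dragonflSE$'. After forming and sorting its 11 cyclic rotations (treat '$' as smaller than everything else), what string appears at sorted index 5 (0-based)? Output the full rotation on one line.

All 11 rotations (rotation i = S[i:]+S[:i]):
  rot[0] = dragonflSE$
  rot[1] = ragonflSE$d
  rot[2] = agonflSE$dr
  rot[3] = gonflSE$dra
  rot[4] = onflSE$drag
  rot[5] = nflSE$drago
  rot[6] = flSE$dragon
  rot[7] = lSE$dragonf
  rot[8] = SE$dragonfl
  rot[9] = E$dragonflS
  rot[10] = $dragonflSE
Sorted (with $ < everything):
  sorted[0] = $dragonflSE
  sorted[1] = E$dragonflS
  sorted[2] = SE$dragonfl
  sorted[3] = agonflSE$dr
  sorted[4] = dragonflSE$
  sorted[5] = flSE$dragon
  sorted[6] = gonflSE$dra
  sorted[7] = lSE$dragonf
  sorted[8] = nflSE$drago
  sorted[9] = onflSE$drag
  sorted[10] = ragonflSE$d
sorted[5] = flSE$dragon

Answer: flSE$dragon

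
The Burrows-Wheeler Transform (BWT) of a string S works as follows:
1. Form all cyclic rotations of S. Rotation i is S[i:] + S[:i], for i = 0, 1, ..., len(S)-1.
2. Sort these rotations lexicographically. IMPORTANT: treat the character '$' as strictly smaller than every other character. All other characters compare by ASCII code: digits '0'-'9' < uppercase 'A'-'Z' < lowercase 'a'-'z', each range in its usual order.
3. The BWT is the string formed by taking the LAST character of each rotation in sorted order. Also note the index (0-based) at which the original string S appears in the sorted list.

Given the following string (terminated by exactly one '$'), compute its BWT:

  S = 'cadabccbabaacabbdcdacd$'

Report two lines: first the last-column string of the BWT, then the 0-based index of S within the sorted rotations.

Answer: dbbcdadcacaaba$cbadcacb
14

Derivation:
All 23 rotations (rotation i = S[i:]+S[:i]):
  rot[0] = cadabccbabaacabbdcdacd$
  rot[1] = adabccbabaacabbdcdacd$c
  rot[2] = dabccbabaacabbdcdacd$ca
  rot[3] = abccbabaacabbdcdacd$cad
  rot[4] = bccbabaacabbdcdacd$cada
  rot[5] = ccbabaacabbdcdacd$cadab
  rot[6] = cbabaacabbdcdacd$cadabc
  rot[7] = babaacabbdcdacd$cadabcc
  rot[8] = abaacabbdcdacd$cadabccb
  rot[9] = baacabbdcdacd$cadabccba
  rot[10] = aacabbdcdacd$cadabccbab
  rot[11] = acabbdcdacd$cadabccbaba
  rot[12] = cabbdcdacd$cadabccbabaa
  rot[13] = abbdcdacd$cadabccbabaac
  rot[14] = bbdcdacd$cadabccbabaaca
  rot[15] = bdcdacd$cadabccbabaacab
  rot[16] = dcdacd$cadabccbabaacabb
  rot[17] = cdacd$cadabccbabaacabbd
  rot[18] = dacd$cadabccbabaacabbdc
  rot[19] = acd$cadabccbabaacabbdcd
  rot[20] = cd$cadabccbabaacabbdcda
  rot[21] = d$cadabccbabaacabbdcdac
  rot[22] = $cadabccbabaacabbdcdacd
Sorted (with $ < everything):
  sorted[0] = $cadabccbabaacabbdcdacd  (last char: 'd')
  sorted[1] = aacabbdcdacd$cadabccbab  (last char: 'b')
  sorted[2] = abaacabbdcdacd$cadabccb  (last char: 'b')
  sorted[3] = abbdcdacd$cadabccbabaac  (last char: 'c')
  sorted[4] = abccbabaacabbdcdacd$cad  (last char: 'd')
  sorted[5] = acabbdcdacd$cadabccbaba  (last char: 'a')
  sorted[6] = acd$cadabccbabaacabbdcd  (last char: 'd')
  sorted[7] = adabccbabaacabbdcdacd$c  (last char: 'c')
  sorted[8] = baacabbdcdacd$cadabccba  (last char: 'a')
  sorted[9] = babaacabbdcdacd$cadabcc  (last char: 'c')
  sorted[10] = bbdcdacd$cadabccbabaaca  (last char: 'a')
  sorted[11] = bccbabaacabbdcdacd$cada  (last char: 'a')
  sorted[12] = bdcdacd$cadabccbabaacab  (last char: 'b')
  sorted[13] = cabbdcdacd$cadabccbabaa  (last char: 'a')
  sorted[14] = cadabccbabaacabbdcdacd$  (last char: '$')
  sorted[15] = cbabaacabbdcdacd$cadabc  (last char: 'c')
  sorted[16] = ccbabaacabbdcdacd$cadab  (last char: 'b')
  sorted[17] = cd$cadabccbabaacabbdcda  (last char: 'a')
  sorted[18] = cdacd$cadabccbabaacabbd  (last char: 'd')
  sorted[19] = d$cadabccbabaacabbdcdac  (last char: 'c')
  sorted[20] = dabccbabaacabbdcdacd$ca  (last char: 'a')
  sorted[21] = dacd$cadabccbabaacabbdc  (last char: 'c')
  sorted[22] = dcdacd$cadabccbabaacabb  (last char: 'b')
Last column: dbbcdadcacaaba$cbadcacb
Original string S is at sorted index 14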